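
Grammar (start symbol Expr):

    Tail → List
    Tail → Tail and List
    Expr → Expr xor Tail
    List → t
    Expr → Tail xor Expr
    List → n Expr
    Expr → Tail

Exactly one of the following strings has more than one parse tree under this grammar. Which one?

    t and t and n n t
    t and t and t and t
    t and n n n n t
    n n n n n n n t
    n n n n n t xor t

t and t and n n t: 1 tree
t and t and t and t: 1 tree
t and n n n n t: 1 tree
n n n n n n n t: 1 tree
n n n n n t xor t: 12 trees

n n n n n t xor t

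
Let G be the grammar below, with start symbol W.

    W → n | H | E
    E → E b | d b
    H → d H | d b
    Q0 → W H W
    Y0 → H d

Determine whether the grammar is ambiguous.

Ambiguous

Witness: d b

Derivation 1: W ⇒ H ⇒ d b
Derivation 2: W ⇒ E ⇒ d b

Two distinct leftmost derivations for the same string.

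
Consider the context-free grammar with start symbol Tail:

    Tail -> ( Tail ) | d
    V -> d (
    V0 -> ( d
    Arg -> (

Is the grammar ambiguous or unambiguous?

(V, V0, Arg are unreachable from Tail, so their rules don't affect L(Tail).) Each string is a nest of matched brackets around a single atom. An opening bracket forces the recursive rule; an atom forces the base rule.

Unambiguous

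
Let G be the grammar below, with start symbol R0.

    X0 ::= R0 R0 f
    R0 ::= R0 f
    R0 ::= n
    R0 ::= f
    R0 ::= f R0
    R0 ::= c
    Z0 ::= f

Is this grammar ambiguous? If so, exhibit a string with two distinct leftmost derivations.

Ambiguous

Witness: f f

Derivation 1: R0 ⇒ R0 f ⇒ f f
Derivation 2: R0 ⇒ f R0 ⇒ f f

Two distinct leftmost derivations for the same string.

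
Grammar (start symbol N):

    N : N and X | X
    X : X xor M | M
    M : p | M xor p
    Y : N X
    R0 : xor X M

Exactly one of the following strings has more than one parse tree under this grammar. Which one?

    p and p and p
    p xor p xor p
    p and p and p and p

p xor p xor p

p and p and p: 1 tree
p xor p xor p: 4 trees
p and p and p and p: 1 tree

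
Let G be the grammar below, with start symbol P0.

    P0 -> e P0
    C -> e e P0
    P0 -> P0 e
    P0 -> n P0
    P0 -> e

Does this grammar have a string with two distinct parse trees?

Ambiguous

Witness: e e

Derivation 1: P0 ⇒ e P0 ⇒ e e
Derivation 2: P0 ⇒ P0 e ⇒ e e

Two distinct leftmost derivations for the same string.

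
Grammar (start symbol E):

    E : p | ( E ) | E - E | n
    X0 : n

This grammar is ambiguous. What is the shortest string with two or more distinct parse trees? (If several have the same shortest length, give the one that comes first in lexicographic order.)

length 1: no string has ≥2 trees
length 3: no string has ≥2 trees
length 5: n - n - n has 2 parse trees

Two derivations of n - n - n:
  E ⇒ E - E ⇒ E - E - E ⇒ n - E - E ⇒ n - n - E ⇒ n - n - n
  E ⇒ E - E ⇒ n - E ⇒ n - E - E ⇒ n - n - E ⇒ n - n - n

n - n - n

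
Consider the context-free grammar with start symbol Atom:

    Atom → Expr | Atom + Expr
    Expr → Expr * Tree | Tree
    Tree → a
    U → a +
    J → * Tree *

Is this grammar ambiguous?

(U, J are unreachable from Atom, so their rules don't affect L(Atom).) The grammar is stratified — Atom handles '+' (left-recursive), Expr handles '*', Tree atoms. Each operator has a fixed associativity and precedence level, so every string has one parse.

Unambiguous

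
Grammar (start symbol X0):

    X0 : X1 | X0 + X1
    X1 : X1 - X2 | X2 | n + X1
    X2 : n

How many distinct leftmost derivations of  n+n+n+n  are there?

8

Parse trees for n+n+n+n:
  [X0 [X1 n + [X1 n + [X1 n + [X1 [X2 n]]]]]]
  [X0 [X0 [X1 [X2 n]]] + [X1 n + [X1 n + [X1 [X2 n]]]]]
  [X0 [X0 [X1 n + [X1 [X2 n]]]] + [X1 n + [X1 [X2 n]]]]
  [X0 [X0 [X0 [X1 [X2 n]]] + [X1 [X2 n]]] + [X1 n + [X1 [X2 n]]]]
  [X0 [X0 [X1 n + [X1 n + [X1 [X2 n]]]]] + [X1 [X2 n]]]
  [X0 [X0 [X0 [X1 [X2 n]]] + [X1 n + [X1 [X2 n]]]] + [X1 [X2 n]]]
  [X0 [X0 [X0 [X1 n + [X1 [X2 n]]]] + [X1 [X2 n]]] + [X1 [X2 n]]]
  [X0 [X0 [X0 [X0 [X1 [X2 n]]] + [X1 [X2 n]]] + [X1 [X2 n]]] + [X1 [X2 n]]]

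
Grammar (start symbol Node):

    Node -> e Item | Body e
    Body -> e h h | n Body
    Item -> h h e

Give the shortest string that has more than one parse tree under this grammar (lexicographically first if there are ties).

e h h e

length 4: e h h e has 2 parse trees

Two derivations of e h h e:
  Node ⇒ e Item ⇒ e h h e
  Node ⇒ Body e ⇒ e h h e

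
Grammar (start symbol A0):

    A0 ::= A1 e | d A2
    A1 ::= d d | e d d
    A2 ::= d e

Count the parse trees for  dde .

Parse trees for dde:
  [A0 [A1 d d] e]
  [A0 d [A2 d e]]

2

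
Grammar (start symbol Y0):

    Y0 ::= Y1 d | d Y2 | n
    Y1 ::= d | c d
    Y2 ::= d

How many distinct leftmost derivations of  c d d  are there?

1

Parse trees for c d d:
  [Y0 [Y1 c d] d]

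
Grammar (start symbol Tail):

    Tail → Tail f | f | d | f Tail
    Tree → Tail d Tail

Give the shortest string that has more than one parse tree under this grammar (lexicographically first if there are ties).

f f

length 1: no string has ≥2 trees
length 2: f f has 2 parse trees

Two derivations of f f:
  Tail ⇒ Tail f ⇒ f f
  Tail ⇒ f Tail ⇒ f f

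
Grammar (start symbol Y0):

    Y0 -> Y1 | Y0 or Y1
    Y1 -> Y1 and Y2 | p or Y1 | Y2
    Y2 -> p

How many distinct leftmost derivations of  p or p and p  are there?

Parse trees for p or p and p:
  [Y0 [Y1 [Y1 p or [Y1 [Y2 p]]] and [Y2 p]]]
  [Y0 [Y1 p or [Y1 [Y1 [Y2 p]] and [Y2 p]]]]
  [Y0 [Y0 [Y1 [Y2 p]]] or [Y1 [Y1 [Y2 p]] and [Y2 p]]]

3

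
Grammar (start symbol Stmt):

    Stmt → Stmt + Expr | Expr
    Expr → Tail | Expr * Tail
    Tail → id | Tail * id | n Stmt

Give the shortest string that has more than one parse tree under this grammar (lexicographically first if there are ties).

length 1: no string has ≥2 trees
length 2: no string has ≥2 trees
length 3: id * id has 2 parse trees

Two derivations of id * id:
  Stmt ⇒ Expr ⇒ Tail ⇒ Tail * id ⇒ id * id
  Stmt ⇒ Expr ⇒ Expr * Tail ⇒ Tail * Tail ⇒ id * Tail ⇒ id * id

id * id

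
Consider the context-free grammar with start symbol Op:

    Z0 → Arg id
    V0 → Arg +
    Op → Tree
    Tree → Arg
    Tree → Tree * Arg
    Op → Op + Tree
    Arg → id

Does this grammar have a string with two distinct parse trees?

Unambiguous

(Z0, V0 are unreachable from Op, so their rules don't affect L(Op).) This is a standard precedence ladder (Op over Tree over Arg), with each level left-recursive on its own operator ('+' at Op, '*' at Tree). That structure is LR(1), hence unambiguous.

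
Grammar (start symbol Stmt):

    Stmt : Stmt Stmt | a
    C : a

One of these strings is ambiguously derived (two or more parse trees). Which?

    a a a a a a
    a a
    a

a a a a a a: 42 trees
a a: 1 tree
a: 1 tree

a a a a a a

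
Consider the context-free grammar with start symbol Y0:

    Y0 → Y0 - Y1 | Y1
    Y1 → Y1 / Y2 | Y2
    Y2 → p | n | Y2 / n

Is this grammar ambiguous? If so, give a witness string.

Witness: n / n

Derivation 1: Y0 ⇒ Y1 ⇒ Y1 / Y2 ⇒ Y2 / Y2 ⇒ n / Y2 ⇒ n / n
Derivation 2: Y0 ⇒ Y1 ⇒ Y2 ⇒ Y2 / n ⇒ n / n

Two distinct leftmost derivations for the same string.

Ambiguous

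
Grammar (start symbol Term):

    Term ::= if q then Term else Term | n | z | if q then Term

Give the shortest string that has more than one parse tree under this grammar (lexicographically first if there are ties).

if q then if q then n else n

length 1: no string has ≥2 trees
length 4: no string has ≥2 trees
length 6: no string has ≥2 trees
length 7: no string has ≥2 trees
length 9: if q then if q then n else n has 2 parse trees

Two derivations of if q then if q then n else n:
  Term ⇒ if q then Term else Term ⇒ if q then if q then Term else Term ⇒ if q then if q then n else Term ⇒ if q then if q then n else n
  Term ⇒ if q then Term ⇒ if q then if q then Term else Term ⇒ if q then if q then n else Term ⇒ if q then if q then n else n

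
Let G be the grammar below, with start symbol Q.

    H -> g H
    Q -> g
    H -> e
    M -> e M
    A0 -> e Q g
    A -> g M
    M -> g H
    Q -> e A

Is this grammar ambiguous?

Only Q, A, M, H are reachable from Q; ignoring the rest: Each reachable nonterminal has at most one production per leading terminal, and all productions are right-linear; the derivation is determined token-by-token.

Unambiguous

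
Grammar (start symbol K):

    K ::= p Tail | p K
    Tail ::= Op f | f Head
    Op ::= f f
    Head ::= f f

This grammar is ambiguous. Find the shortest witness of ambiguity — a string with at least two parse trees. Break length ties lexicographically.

p f f f

length 4: p f f f has 2 parse trees

Two derivations of p f f f:
  K ⇒ p Tail ⇒ p Op f ⇒ p f f f
  K ⇒ p Tail ⇒ p f Head ⇒ p f f f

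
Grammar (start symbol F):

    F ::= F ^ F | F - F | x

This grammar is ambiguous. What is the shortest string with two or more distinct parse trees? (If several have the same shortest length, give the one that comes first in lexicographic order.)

x - x - x

length 1: no string has ≥2 trees
length 3: no string has ≥2 trees
length 5: x - x - x has 2 parse trees

Two derivations of x - x - x:
  F ⇒ F - F ⇒ F - F - F ⇒ x - F - F ⇒ x - x - F ⇒ x - x - x
  F ⇒ F - F ⇒ x - F ⇒ x - F - F ⇒ x - x - F ⇒ x - x - x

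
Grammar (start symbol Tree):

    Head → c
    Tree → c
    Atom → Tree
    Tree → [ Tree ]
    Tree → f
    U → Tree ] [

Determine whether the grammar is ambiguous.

Unambiguous

(Atom, U, Head are unreachable from Tree, so their rules don't affect L(Tree).) L(Tree) is { openⁿ atom closeⁿ : n ≥ 0 }. The bracket depth fixes n, and the derivation is forced at every step.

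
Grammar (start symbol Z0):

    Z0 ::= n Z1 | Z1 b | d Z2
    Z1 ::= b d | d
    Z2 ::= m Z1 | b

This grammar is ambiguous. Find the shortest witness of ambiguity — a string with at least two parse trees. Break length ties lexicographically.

length 2: d b has 2 parse trees

Two derivations of d b:
  Z0 ⇒ Z1 b ⇒ d b
  Z0 ⇒ d Z2 ⇒ d b

d b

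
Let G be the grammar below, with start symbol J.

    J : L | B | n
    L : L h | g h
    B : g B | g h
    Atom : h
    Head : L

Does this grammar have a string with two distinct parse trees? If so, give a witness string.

Witness: g h

Derivation 1: J ⇒ L ⇒ g h
Derivation 2: J ⇒ B ⇒ g h

Two distinct leftmost derivations for the same string.

Ambiguous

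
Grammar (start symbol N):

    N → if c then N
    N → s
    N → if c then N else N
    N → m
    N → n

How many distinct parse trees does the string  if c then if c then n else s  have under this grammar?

2

Parse trees for if c then if c then n else s:
  [N if c then [N if c then [N n] else [N s]]]
  [N if c then [N if c then [N n]] else [N s]]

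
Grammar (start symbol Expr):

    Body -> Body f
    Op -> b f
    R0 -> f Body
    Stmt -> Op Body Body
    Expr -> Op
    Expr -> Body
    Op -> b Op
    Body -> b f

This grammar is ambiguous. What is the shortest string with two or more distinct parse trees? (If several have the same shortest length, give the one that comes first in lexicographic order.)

b f

length 2: b f has 2 parse trees

Two derivations of b f:
  Expr ⇒ Op ⇒ b f
  Expr ⇒ Body ⇒ b f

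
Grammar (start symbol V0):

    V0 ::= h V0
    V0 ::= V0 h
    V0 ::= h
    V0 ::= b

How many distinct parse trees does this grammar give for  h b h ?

Parse trees for h b h:
  [V0 h [V0 [V0 b] h]]
  [V0 [V0 h [V0 b]] h]

2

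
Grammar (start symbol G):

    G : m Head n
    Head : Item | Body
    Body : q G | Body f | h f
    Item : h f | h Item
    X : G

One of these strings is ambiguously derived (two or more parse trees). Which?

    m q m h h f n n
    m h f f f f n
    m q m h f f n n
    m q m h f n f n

m q m h f n f n

m q m h h f n n: 1 tree
m h f f f f n: 1 tree
m q m h f f n n: 1 tree
m q m h f n f n: 2 trees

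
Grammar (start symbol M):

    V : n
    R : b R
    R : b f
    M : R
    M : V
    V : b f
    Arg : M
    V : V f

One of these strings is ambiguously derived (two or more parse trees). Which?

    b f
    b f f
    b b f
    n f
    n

b f

b f: 2 trees
b f f: 1 tree
b b f: 1 tree
n f: 1 tree
n: 1 tree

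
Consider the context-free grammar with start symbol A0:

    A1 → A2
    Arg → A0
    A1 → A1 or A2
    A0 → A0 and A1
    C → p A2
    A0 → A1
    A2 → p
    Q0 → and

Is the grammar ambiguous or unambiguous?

(Arg, Q0, C are unreachable from A0, so their rules don't affect L(A0).) The grammar is stratified — A0 handles 'and' (left-recursive), A1 handles 'or', A2 atoms. Each operator has a fixed associativity and precedence level, so every string has one parse.

Unambiguous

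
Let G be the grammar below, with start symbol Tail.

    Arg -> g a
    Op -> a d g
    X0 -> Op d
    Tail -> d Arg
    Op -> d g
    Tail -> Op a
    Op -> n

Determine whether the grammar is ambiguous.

Witness: d g a

Derivation 1: Tail ⇒ d Arg ⇒ d g a
Derivation 2: Tail ⇒ Op a ⇒ d g a

Two distinct leftmost derivations for the same string.

Ambiguous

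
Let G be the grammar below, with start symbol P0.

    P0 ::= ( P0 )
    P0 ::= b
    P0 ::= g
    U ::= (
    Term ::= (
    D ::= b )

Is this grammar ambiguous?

Unambiguous

Only P0 is reachable from P0; ignoring the rest: Each string is a nest of matched brackets around a single atom. An opening bracket forces the recursive rule; an atom forces the base rule.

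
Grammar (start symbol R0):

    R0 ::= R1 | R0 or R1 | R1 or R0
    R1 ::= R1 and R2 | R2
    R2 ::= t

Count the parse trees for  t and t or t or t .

Parse trees for t and t or t or t:
  [R0 [R0 [R0 [R1 [R1 [R2 t]] and [R2 t]]] or [R1 [R2 t]]] or [R1 [R2 t]]]
  [R0 [R0 [R1 [R1 [R2 t]] and [R2 t]] or [R0 [R1 [R2 t]]]] or [R1 [R2 t]]]
  [R0 [R1 [R1 [R2 t]] and [R2 t]] or [R0 [R0 [R1 [R2 t]]] or [R1 [R2 t]]]]
  [R0 [R1 [R1 [R2 t]] and [R2 t]] or [R0 [R1 [R2 t]] or [R0 [R1 [R2 t]]]]]

4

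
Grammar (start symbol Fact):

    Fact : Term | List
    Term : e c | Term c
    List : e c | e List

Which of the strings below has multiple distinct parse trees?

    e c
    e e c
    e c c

e c: 2 trees
e e c: 1 tree
e c c: 1 tree

e c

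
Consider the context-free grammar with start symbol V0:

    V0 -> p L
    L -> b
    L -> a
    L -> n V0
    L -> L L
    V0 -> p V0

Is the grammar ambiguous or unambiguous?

Witness: p a a a

Derivation 1: V0 ⇒ p L ⇒ p L L ⇒ p a L ⇒ p a L L ⇒ p a a L ⇒ p a a a
Derivation 2: V0 ⇒ p L ⇒ p L L ⇒ p L L L ⇒ p a L L ⇒ p a a L ⇒ p a a a

Two distinct leftmost derivations for the same string.

Ambiguous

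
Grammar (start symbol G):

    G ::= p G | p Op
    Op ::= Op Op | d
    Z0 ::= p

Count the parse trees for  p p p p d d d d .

Parse trees for p p p p d d d d:
  [G p [G p [G p [G p [Op [Op d] [Op [Op d] [Op [Op d] [Op d]]]]]]]]
  [G p [G p [G p [G p [Op [Op d] [Op [Op [Op d] [Op d]] [Op d]]]]]]]
  [G p [G p [G p [G p [Op [Op [Op d] [Op d]] [Op [Op d] [Op d]]]]]]]
  [G p [G p [G p [G p [Op [Op [Op d] [Op [Op d] [Op d]]] [Op d]]]]]]
  [G p [G p [G p [G p [Op [Op [Op [Op d] [Op d]] [Op d]] [Op d]]]]]]

5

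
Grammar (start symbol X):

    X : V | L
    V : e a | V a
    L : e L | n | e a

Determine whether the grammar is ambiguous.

Witness: e a

Derivation 1: X ⇒ V ⇒ e a
Derivation 2: X ⇒ L ⇒ e a

Two distinct leftmost derivations for the same string.

Ambiguous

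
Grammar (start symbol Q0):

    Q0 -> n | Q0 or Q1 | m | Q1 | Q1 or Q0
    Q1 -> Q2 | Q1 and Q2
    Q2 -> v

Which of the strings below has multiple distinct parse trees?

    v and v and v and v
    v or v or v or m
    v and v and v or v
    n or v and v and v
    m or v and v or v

v and v and v or v

v and v and v and v: 1 tree
v or v or v or m: 1 tree
v and v and v or v: 2 trees
n or v and v and v: 1 tree
m or v and v or v: 1 tree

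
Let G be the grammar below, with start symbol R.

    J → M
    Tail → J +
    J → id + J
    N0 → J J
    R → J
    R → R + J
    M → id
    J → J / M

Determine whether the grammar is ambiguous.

Witness: id + id

Derivation 1: R ⇒ J ⇒ id + J ⇒ id + M ⇒ id + id
Derivation 2: R ⇒ R + J ⇒ J + J ⇒ M + J ⇒ id + J ⇒ id + M ⇒ id + id

Two distinct leftmost derivations for the same string.

Ambiguous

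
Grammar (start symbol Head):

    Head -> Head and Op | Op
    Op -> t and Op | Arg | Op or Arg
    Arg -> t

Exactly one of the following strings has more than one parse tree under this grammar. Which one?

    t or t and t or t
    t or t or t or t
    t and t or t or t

t or t and t or t: 1 tree
t or t or t or t: 1 tree
t and t or t or t: 4 trees

t and t or t or t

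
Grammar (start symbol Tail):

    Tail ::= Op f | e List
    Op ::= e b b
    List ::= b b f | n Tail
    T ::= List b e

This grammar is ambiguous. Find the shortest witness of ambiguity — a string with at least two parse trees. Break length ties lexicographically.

length 4: e b b f has 2 parse trees

Two derivations of e b b f:
  Tail ⇒ Op f ⇒ e b b f
  Tail ⇒ e List ⇒ e b b f

e b b f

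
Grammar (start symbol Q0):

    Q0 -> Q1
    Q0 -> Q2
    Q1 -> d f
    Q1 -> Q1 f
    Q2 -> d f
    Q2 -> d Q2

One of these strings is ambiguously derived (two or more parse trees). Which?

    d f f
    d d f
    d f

d f f: 1 tree
d d f: 1 tree
d f: 2 trees

d f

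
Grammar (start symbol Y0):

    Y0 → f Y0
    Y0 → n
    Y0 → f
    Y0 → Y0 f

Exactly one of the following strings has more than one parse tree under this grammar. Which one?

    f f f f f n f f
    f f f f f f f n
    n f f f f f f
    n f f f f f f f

f f f f f n f f: 21 trees
f f f f f f f n: 1 tree
n f f f f f f: 1 tree
n f f f f f f f: 1 tree

f f f f f n f f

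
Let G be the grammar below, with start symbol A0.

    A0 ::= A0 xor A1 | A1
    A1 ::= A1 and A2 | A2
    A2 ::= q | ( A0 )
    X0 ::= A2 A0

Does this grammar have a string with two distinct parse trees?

Unambiguous

(X0 is unreachable from A0, so its rules don't affect L(A0).) The grammar is stratified — A0 handles 'xor' (left-recursive), A1 handles 'and', A2 atoms. Each operator has a fixed associativity and precedence level, so every string has one parse.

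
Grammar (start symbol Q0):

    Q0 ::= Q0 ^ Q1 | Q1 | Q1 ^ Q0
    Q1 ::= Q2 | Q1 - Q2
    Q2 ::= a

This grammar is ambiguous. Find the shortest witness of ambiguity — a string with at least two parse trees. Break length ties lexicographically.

length 1: no string has ≥2 trees
length 3: a ^ a has 2 parse trees

Two derivations of a ^ a:
  Q0 ⇒ Q0 ^ Q1 ⇒ Q1 ^ Q1 ⇒ Q2 ^ Q1 ⇒ a ^ Q1 ⇒ a ^ Q2 ⇒ a ^ a
  Q0 ⇒ Q1 ^ Q0 ⇒ Q2 ^ Q0 ⇒ a ^ Q0 ⇒ a ^ Q1 ⇒ a ^ Q2 ⇒ a ^ a

a ^ a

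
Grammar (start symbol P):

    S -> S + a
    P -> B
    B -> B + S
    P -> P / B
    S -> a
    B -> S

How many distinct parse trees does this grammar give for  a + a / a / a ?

2

Parse trees for a + a / a / a:
  [P [P [P [B [B [S a]] + [S a]]] / [B [S a]]] / [B [S a]]]
  [P [P [P [B [S [S a] + a]]] / [B [S a]]] / [B [S a]]]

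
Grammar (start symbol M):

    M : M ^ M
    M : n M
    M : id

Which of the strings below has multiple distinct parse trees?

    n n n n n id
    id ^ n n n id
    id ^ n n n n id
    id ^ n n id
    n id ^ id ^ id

n id ^ id ^ id

n n n n n id: 1 tree
id ^ n n n id: 1 tree
id ^ n n n n id: 1 tree
id ^ n n id: 1 tree
n id ^ id ^ id: 5 trees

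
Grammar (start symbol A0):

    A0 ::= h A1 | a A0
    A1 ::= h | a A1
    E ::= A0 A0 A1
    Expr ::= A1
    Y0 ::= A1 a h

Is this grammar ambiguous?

Unambiguous

(E, Expr, Y0 are unreachable from A0, so their rules don't affect L(A0).) Restricted to the reachable nonterminals, every rule has the form A → t or A → t B, and no two rules for the same A share a first terminal. The grammar encodes a DFA — one run per string.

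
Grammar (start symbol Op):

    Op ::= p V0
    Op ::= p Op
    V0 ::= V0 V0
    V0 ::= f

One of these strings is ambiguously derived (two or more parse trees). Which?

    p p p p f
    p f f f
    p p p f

p f f f

p p p p f: 1 tree
p f f f: 2 trees
p p p f: 1 tree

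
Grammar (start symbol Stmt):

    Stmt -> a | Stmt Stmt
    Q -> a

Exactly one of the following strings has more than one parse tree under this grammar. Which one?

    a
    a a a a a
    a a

a: 1 tree
a a a a a: 14 trees
a a: 1 tree

a a a a a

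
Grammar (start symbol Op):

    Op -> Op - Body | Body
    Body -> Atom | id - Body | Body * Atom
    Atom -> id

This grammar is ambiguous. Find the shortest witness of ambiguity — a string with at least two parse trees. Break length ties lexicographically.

length 1: no string has ≥2 trees
length 3: id - id has 2 parse trees

Two derivations of id - id:
  Op ⇒ Op - Body ⇒ Body - Body ⇒ Atom - Body ⇒ id - Body ⇒ id - Atom ⇒ id - id
  Op ⇒ Body ⇒ id - Body ⇒ id - Atom ⇒ id - id

id - id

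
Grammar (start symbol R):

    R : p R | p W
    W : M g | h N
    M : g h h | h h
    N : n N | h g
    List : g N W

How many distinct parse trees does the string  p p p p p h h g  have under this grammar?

2

Parse trees for p p p p p h h g:
  [R p [R p [R p [R p [R p [W [M h h] g]]]]]]
  [R p [R p [R p [R p [R p [W h [N h g]]]]]]]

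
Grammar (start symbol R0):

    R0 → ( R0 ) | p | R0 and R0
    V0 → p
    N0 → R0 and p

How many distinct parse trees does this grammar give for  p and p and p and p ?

Parse trees for p and p and p and p:
  [R0 [R0 p] and [R0 [R0 p] and [R0 [R0 p] and [R0 p]]]]
  [R0 [R0 p] and [R0 [R0 [R0 p] and [R0 p]] and [R0 p]]]
  [R0 [R0 [R0 p] and [R0 p]] and [R0 [R0 p] and [R0 p]]]
  [R0 [R0 [R0 p] and [R0 [R0 p] and [R0 p]]] and [R0 p]]
  [R0 [R0 [R0 [R0 p] and [R0 p]] and [R0 p]] and [R0 p]]

5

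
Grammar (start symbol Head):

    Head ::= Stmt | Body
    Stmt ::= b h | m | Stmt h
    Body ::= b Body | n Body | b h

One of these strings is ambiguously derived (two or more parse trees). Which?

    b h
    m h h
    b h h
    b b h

b h

b h: 2 trees
m h h: 1 tree
b h h: 1 tree
b b h: 1 tree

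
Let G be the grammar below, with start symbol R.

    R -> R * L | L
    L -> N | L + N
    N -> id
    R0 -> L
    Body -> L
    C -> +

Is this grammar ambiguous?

Unambiguous

(R0, Body, C are unreachable from R, so their rules don't affect L(R).) The grammar is stratified — R handles '*' (left-recursive), L handles '+', N atoms. Each operator has a fixed associativity and precedence level, so every string has one parse.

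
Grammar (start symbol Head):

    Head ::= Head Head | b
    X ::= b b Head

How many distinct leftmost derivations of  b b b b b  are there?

Parse trees for b b b b b (showing first 6 of 14):
  [Head [Head b] [Head [Head b] [Head [Head b] [Head [Head b] [Head b]]]]]
  [Head [Head b] [Head [Head b] [Head [Head [Head b] [Head b]] [Head b]]]]
  [Head [Head b] [Head [Head [Head b] [Head b]] [Head [Head b] [Head b]]]]
  [Head [Head b] [Head [Head [Head b] [Head [Head b] [Head b]]] [Head b]]]
  [Head [Head b] [Head [Head [Head [Head b] [Head b]] [Head b]] [Head b]]]
  [Head [Head [Head b] [Head b]] [Head [Head b] [Head [Head b] [Head b]]]]

14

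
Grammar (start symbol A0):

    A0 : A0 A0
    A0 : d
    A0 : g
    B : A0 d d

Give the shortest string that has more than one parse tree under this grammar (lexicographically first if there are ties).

length 1: no string has ≥2 trees
length 2: no string has ≥2 trees
length 3: d d d has 2 parse trees

Two derivations of d d d:
  A0 ⇒ A0 A0 ⇒ A0 A0 A0 ⇒ d A0 A0 ⇒ d d A0 ⇒ d d d
  A0 ⇒ A0 A0 ⇒ d A0 ⇒ d A0 A0 ⇒ d d A0 ⇒ d d d

d d d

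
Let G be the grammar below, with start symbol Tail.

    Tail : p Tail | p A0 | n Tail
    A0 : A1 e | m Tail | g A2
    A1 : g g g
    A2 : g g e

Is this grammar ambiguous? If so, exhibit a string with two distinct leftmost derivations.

Ambiguous

Witness: p g g g e

Derivation 1: Tail ⇒ p A0 ⇒ p A1 e ⇒ p g g g e
Derivation 2: Tail ⇒ p A0 ⇒ p g A2 ⇒ p g g g e

Two distinct leftmost derivations for the same string.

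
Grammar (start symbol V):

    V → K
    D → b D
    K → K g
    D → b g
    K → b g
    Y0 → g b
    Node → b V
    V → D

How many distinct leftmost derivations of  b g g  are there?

1

Parse trees for b g g:
  [V [K [K b g] g]]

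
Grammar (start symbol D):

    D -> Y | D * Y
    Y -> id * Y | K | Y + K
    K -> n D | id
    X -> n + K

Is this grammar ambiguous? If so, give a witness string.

Ambiguous

Witness: id * id

Derivation 1: D ⇒ Y ⇒ id * Y ⇒ id * K ⇒ id * id
Derivation 2: D ⇒ D * Y ⇒ Y * Y ⇒ K * Y ⇒ id * Y ⇒ id * K ⇒ id * id

Two distinct leftmost derivations for the same string.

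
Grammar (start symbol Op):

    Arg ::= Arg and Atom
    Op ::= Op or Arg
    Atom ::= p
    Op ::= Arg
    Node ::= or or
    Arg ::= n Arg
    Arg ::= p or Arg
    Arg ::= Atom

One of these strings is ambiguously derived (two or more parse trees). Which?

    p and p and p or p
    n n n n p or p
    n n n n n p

p and p and p or p: 1 tree
n n n n p or p: 2 trees
n n n n n p: 1 tree

n n n n p or p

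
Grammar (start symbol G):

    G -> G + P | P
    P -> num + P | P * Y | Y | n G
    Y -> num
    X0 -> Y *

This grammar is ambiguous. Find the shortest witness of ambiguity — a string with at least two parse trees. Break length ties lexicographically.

length 1: no string has ≥2 trees
length 2: no string has ≥2 trees
length 3: num + num has 2 parse trees

Two derivations of num + num:
  G ⇒ G + P ⇒ P + P ⇒ Y + P ⇒ num + P ⇒ num + Y ⇒ num + num
  G ⇒ P ⇒ num + P ⇒ num + Y ⇒ num + num

num + num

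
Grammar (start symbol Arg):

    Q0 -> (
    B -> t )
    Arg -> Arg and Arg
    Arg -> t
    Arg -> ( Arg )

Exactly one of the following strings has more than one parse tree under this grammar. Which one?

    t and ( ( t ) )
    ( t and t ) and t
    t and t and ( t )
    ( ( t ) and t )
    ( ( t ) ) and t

t and ( ( t ) ): 1 tree
( t and t ) and t: 1 tree
t and t and ( t ): 2 trees
( ( t ) and t ): 1 tree
( ( t ) ) and t: 1 tree

t and t and ( t )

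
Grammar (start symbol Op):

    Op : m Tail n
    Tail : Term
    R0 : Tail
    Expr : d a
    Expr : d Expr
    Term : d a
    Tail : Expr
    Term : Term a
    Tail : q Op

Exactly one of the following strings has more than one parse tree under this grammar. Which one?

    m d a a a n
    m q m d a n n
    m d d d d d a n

m q m d a n n

m d a a a n: 1 tree
m q m d a n n: 2 trees
m d d d d d a n: 1 tree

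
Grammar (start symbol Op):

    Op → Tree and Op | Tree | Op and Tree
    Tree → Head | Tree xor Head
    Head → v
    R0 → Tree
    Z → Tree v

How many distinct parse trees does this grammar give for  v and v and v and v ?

8

Parse trees for v and v and v and v:
  [Op [Tree [Head v]] and [Op [Tree [Head v]] and [Op [Tree [Head v]] and [Op [Tree [Head v]]]]]]
  [Op [Tree [Head v]] and [Op [Tree [Head v]] and [Op [Op [Tree [Head v]]] and [Tree [Head v]]]]]
  [Op [Tree [Head v]] and [Op [Op [Tree [Head v]] and [Op [Tree [Head v]]]] and [Tree [Head v]]]]
  [Op [Tree [Head v]] and [Op [Op [Op [Tree [Head v]]] and [Tree [Head v]]] and [Tree [Head v]]]]
  [Op [Op [Tree [Head v]] and [Op [Tree [Head v]] and [Op [Tree [Head v]]]]] and [Tree [Head v]]]
  [Op [Op [Tree [Head v]] and [Op [Op [Tree [Head v]]] and [Tree [Head v]]]] and [Tree [Head v]]]
  [Op [Op [Op [Tree [Head v]] and [Op [Tree [Head v]]]] and [Tree [Head v]]] and [Tree [Head v]]]
  [Op [Op [Op [Op [Tree [Head v]]] and [Tree [Head v]]] and [Tree [Head v]]] and [Tree [Head v]]]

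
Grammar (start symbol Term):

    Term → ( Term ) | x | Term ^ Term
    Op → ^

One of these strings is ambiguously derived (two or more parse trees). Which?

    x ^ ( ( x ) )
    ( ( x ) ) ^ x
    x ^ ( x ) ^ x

x ^ ( ( x ) ): 1 tree
( ( x ) ) ^ x: 1 tree
x ^ ( x ) ^ x: 2 trees

x ^ ( x ) ^ x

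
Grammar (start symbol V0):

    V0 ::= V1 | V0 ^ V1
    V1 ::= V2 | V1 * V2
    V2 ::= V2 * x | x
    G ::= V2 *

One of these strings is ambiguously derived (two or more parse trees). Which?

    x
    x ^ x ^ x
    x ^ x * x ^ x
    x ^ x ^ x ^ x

x: 1 tree
x ^ x ^ x: 1 tree
x ^ x * x ^ x: 2 trees
x ^ x ^ x ^ x: 1 tree

x ^ x * x ^ x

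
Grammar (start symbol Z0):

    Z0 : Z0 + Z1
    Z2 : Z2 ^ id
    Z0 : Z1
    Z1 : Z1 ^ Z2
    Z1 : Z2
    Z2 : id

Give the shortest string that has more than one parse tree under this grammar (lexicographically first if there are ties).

id ^ id

length 1: no string has ≥2 trees
length 3: id ^ id has 2 parse trees

Two derivations of id ^ id:
  Z0 ⇒ Z1 ⇒ Z1 ^ Z2 ⇒ Z2 ^ Z2 ⇒ id ^ Z2 ⇒ id ^ id
  Z0 ⇒ Z1 ⇒ Z2 ⇒ Z2 ^ id ⇒ id ^ id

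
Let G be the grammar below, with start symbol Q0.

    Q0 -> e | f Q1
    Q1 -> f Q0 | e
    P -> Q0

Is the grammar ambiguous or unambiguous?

Only Q0, Q1 are reachable from Q0; ignoring the rest: Each reachable nonterminal has at most one production per leading terminal, and all productions are right-linear; the derivation is determined token-by-token.

Unambiguous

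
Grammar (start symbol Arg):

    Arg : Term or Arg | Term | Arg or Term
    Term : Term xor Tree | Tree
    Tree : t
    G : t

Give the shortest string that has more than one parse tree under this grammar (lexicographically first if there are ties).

length 1: no string has ≥2 trees
length 3: t or t has 2 parse trees

Two derivations of t or t:
  Arg ⇒ Term or Arg ⇒ Tree or Arg ⇒ t or Arg ⇒ t or Term ⇒ t or Tree ⇒ t or t
  Arg ⇒ Arg or Term ⇒ Term or Term ⇒ Tree or Term ⇒ t or Term ⇒ t or Tree ⇒ t or t

t or t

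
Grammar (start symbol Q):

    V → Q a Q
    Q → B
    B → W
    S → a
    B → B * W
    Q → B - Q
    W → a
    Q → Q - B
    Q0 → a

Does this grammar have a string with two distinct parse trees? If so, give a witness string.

Ambiguous

Witness: a - a

Derivation 1: Q ⇒ B - Q ⇒ W - Q ⇒ a - Q ⇒ a - B ⇒ a - W ⇒ a - a
Derivation 2: Q ⇒ Q - B ⇒ B - B ⇒ W - B ⇒ a - B ⇒ a - W ⇒ a - a

Two distinct leftmost derivations for the same string.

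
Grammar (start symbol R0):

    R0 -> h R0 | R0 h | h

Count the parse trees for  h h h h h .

Parse trees for h h h h h (showing first 6 of 16):
  [R0 h [R0 h [R0 h [R0 h [R0 h]]]]]
  [R0 h [R0 h [R0 h [R0 [R0 h] h]]]]
  [R0 h [R0 h [R0 [R0 h [R0 h]] h]]]
  [R0 h [R0 h [R0 [R0 [R0 h] h] h]]]
  [R0 h [R0 [R0 h [R0 h [R0 h]]] h]]
  [R0 h [R0 [R0 h [R0 [R0 h] h]] h]]

16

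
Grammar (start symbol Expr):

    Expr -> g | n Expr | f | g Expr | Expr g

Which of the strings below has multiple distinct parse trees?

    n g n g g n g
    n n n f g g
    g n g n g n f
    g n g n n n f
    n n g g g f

n n n f g g

n g n g g n g: 1 tree
n n n f g g: 10 trees
g n g n g n f: 1 tree
g n g n n n f: 1 tree
n n g g g f: 1 tree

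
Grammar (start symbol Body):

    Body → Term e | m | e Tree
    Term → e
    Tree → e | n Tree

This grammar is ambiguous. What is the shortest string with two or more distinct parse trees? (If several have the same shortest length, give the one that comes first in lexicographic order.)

e e

length 1: no string has ≥2 trees
length 2: e e has 2 parse trees

Two derivations of e e:
  Body ⇒ Term e ⇒ e e
  Body ⇒ e Tree ⇒ e e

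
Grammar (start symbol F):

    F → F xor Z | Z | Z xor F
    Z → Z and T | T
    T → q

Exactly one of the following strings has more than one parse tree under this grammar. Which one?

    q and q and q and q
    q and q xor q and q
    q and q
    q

q and q and q and q: 1 tree
q and q xor q and q: 2 trees
q and q: 1 tree
q: 1 tree

q and q xor q and q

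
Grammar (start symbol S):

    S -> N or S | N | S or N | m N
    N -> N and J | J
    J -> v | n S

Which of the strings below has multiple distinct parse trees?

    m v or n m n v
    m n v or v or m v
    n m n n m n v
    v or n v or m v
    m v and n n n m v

m v or n m n v: 1 tree
m n v or v or m v: 1 tree
n m n n m n v: 1 tree
v or n v or m v: 3 trees
m v and n n n m v: 1 tree

v or n v or m v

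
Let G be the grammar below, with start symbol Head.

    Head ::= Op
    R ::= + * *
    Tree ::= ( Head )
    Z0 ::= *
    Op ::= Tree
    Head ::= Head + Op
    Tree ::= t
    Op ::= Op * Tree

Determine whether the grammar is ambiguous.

(R, Z0 are unreachable from Head, so their rules don't affect L(Head).) Head → Head + Op | Op  ;  Op → Op * Tree | Tree  — a left-associative chain with Tree at the bottom. Each string factors uniquely by precedence.

Unambiguous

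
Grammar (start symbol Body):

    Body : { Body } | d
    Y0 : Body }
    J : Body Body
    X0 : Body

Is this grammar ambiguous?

Unambiguous

(Y0, J, X0 are unreachable from Body, so their rules don't affect L(Body).) Each string is a nest of matched brackets around a single atom. An opening bracket forces the recursive rule; an atom forces the base rule.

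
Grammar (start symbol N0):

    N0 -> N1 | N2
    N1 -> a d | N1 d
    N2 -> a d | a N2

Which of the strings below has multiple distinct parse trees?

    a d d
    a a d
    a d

a d d: 1 tree
a a d: 1 tree
a d: 2 trees

a d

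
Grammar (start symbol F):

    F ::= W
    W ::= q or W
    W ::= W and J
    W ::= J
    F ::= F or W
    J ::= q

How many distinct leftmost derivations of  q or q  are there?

Parse trees for q or q:
  [F [W q or [W [J q]]]]
  [F [F [W [J q]]] or [W [J q]]]

2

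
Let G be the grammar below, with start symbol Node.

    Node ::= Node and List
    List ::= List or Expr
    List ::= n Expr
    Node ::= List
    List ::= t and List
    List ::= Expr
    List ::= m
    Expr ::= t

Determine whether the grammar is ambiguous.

Ambiguous

Witness: t and m

Derivation 1: Node ⇒ Node and List ⇒ List and List ⇒ Expr and List ⇒ t and List ⇒ t and m
Derivation 2: Node ⇒ List ⇒ t and List ⇒ t and m

Two distinct leftmost derivations for the same string.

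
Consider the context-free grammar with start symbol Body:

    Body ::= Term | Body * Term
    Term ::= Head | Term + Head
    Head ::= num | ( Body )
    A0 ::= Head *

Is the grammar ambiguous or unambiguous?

Unambiguous

Only Body, Term, Head are reachable from Body; ignoring the rest: Body → Body * Term | Term  ;  Term → Term + Head | Head  — a left-associative chain with Head at the bottom. Each string factors uniquely by precedence.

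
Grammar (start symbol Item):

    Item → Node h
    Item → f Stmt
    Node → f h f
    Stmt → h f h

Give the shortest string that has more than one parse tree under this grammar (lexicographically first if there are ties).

f h f h

length 4: f h f h has 2 parse trees

Two derivations of f h f h:
  Item ⇒ Node h ⇒ f h f h
  Item ⇒ f Stmt ⇒ f h f h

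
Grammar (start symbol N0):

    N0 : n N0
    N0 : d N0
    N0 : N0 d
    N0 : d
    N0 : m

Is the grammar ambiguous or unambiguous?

Witness: d d

Derivation 1: N0 ⇒ d N0 ⇒ d d
Derivation 2: N0 ⇒ N0 d ⇒ d d

Two distinct leftmost derivations for the same string.

Ambiguous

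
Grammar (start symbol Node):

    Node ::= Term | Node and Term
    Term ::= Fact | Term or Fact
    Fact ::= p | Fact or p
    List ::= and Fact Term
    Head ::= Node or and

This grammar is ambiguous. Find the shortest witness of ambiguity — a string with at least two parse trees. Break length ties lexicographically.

p or p

length 1: no string has ≥2 trees
length 3: p or p has 2 parse trees

Two derivations of p or p:
  Node ⇒ Term ⇒ Fact ⇒ Fact or p ⇒ p or p
  Node ⇒ Term ⇒ Term or Fact ⇒ Fact or Fact ⇒ p or Fact ⇒ p or p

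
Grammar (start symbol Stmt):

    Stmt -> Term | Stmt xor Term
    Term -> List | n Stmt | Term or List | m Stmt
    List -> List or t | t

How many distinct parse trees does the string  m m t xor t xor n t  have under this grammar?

6

Parse trees for m m t xor t xor n t:
  [Stmt [Term m [Stmt [Term m [Stmt [Stmt [Stmt [Term [List t]]] xor [Term [List t]]] xor [Term n [Stmt [Term [List t]]]]]]]]]
  [Stmt [Term m [Stmt [Stmt [Term m [Stmt [Stmt [Term [List t]]] xor [Term [List t]]]]] xor [Term n [Stmt [Term [List t]]]]]]]
  [Stmt [Term m [Stmt [Stmt [Stmt [Term m [Stmt [Term [List t]]]]] xor [Term [List t]]] xor [Term n [Stmt [Term [List t]]]]]]]
  [Stmt [Stmt [Term m [Stmt [Term m [Stmt [Stmt [Term [List t]]] xor [Term [List t]]]]]]] xor [Term n [Stmt [Term [List t]]]]]
  [Stmt [Stmt [Term m [Stmt [Stmt [Term m [Stmt [Term [List t]]]]] xor [Term [List t]]]]] xor [Term n [Stmt [Term [List t]]]]]
  [Stmt [Stmt [Stmt [Term m [Stmt [Term m [Stmt [Term [List t]]]]]]] xor [Term [List t]]] xor [Term n [Stmt [Term [List t]]]]]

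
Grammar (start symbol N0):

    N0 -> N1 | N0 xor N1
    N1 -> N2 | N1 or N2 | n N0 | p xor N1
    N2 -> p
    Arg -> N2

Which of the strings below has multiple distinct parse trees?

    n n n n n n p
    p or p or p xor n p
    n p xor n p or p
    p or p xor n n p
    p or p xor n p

n p xor n p or p

n n n n n n p: 1 tree
p or p or p xor n p: 1 tree
n p xor n p or p: 9 trees
p or p xor n n p: 1 tree
p or p xor n p: 1 tree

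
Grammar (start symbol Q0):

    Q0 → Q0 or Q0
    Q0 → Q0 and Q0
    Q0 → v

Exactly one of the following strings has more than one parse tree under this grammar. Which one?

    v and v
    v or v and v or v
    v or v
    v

v or v and v or v

v and v: 1 tree
v or v and v or v: 5 trees
v or v: 1 tree
v: 1 tree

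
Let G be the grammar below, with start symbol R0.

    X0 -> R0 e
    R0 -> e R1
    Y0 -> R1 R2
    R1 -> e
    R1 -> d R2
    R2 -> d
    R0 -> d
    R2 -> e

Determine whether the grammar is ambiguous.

Unambiguous

Only R0, R1, R2 are reachable from R0; ignoring the rest: Each reachable nonterminal has at most one production per leading terminal, and all productions are right-linear; the derivation is determined token-by-token.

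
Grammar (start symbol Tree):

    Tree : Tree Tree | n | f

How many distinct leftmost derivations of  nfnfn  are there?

Parse trees for nfnfn (showing first 6 of 14):
  [Tree [Tree n] [Tree [Tree f] [Tree [Tree n] [Tree [Tree f] [Tree n]]]]]
  [Tree [Tree n] [Tree [Tree f] [Tree [Tree [Tree n] [Tree f]] [Tree n]]]]
  [Tree [Tree n] [Tree [Tree [Tree f] [Tree n]] [Tree [Tree f] [Tree n]]]]
  [Tree [Tree n] [Tree [Tree [Tree f] [Tree [Tree n] [Tree f]]] [Tree n]]]
  [Tree [Tree n] [Tree [Tree [Tree [Tree f] [Tree n]] [Tree f]] [Tree n]]]
  [Tree [Tree [Tree n] [Tree f]] [Tree [Tree n] [Tree [Tree f] [Tree n]]]]

14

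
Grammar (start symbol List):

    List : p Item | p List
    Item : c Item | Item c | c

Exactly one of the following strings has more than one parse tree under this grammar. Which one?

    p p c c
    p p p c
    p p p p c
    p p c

p p c c: 2 trees
p p p c: 1 tree
p p p p c: 1 tree
p p c: 1 tree

p p c c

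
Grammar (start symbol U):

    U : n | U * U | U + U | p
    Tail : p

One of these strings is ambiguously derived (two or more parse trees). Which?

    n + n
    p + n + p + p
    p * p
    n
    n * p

n + n: 1 tree
p + n + p + p: 5 trees
p * p: 1 tree
n: 1 tree
n * p: 1 tree

p + n + p + p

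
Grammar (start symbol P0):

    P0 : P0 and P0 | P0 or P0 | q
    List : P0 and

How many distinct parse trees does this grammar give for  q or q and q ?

Parse trees for q or q and q:
  [P0 [P0 [P0 q] or [P0 q]] and [P0 q]]
  [P0 [P0 q] or [P0 [P0 q] and [P0 q]]]

2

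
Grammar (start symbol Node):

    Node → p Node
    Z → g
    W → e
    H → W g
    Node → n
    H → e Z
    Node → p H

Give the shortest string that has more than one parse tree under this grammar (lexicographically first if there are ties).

p e g

length 1: no string has ≥2 trees
length 2: no string has ≥2 trees
length 3: p e g has 2 parse trees

Two derivations of p e g:
  Node ⇒ p H ⇒ p W g ⇒ p e g
  Node ⇒ p H ⇒ p e Z ⇒ p e g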